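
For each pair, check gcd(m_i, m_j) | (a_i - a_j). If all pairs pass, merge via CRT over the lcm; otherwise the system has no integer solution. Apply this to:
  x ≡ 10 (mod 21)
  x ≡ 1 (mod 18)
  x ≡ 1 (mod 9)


Moduli 21, 18, 9 are not pairwise coprime, so CRT works modulo lcm(m_i) when all pairwise compatibility conditions hold.
Pairwise compatibility: gcd(m_i, m_j) must divide a_i - a_j for every pair.
Merge one congruence at a time:
  Start: x ≡ 10 (mod 21).
  Combine with x ≡ 1 (mod 18): gcd(21, 18) = 3; 1 - 10 = -9, which IS divisible by 3, so compatible.
    Write x = 10 + 21·t and substitute into x ≡ 1 (mod 18): 21·t ≡ 1 − 10 = -9 (mod 18).
    Divide the congruence (and modulus) by g = 3: 7·t ≡ -3 (mod 6).
    Reduce coefficients mod 6: 1·t ≡ 3 (mod 6).
    So t ≡ 3 (mod 6).
    Then x = 10 + 21·3 = 73, valid modulo lcm(21, 18) = 126: x ≡ 73 (mod 126).
  Combine with x ≡ 1 (mod 9): gcd(126, 9) = 9; 1 - 73 = -72, which IS divisible by 9, so compatible.
    Write x = 73 + 126·t and substitute into x ≡ 1 (mod 9): 126·t ≡ 1 − 73 = -72 (mod 9).
    Divide the congruence (and modulus) by g = 9: 14·t ≡ -8 (mod 1).
    Modulo 1 every t works; take t = 0.
    Then x = 73 + 126·0 = 73, valid modulo lcm(126, 9) = 126: x ≡ 73 (mod 126).
Verify: 73 mod 21 = 10, 73 mod 18 = 1, 73 mod 9 = 1.

x ≡ 73 (mod 126).


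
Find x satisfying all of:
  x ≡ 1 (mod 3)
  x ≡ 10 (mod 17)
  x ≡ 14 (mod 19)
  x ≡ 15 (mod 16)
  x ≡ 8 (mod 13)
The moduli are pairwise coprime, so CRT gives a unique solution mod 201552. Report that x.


Product of moduli M = 3 · 17 · 19 · 16 · 13 = 201552.
Merge one congruence at a time:
  Start: x ≡ 1 (mod 3).
  Combine with x ≡ 10 (mod 17); new modulus lcm = 51.
    Write x = 1 + 3·t and substitute into x ≡ 10 (mod 17): 3·t ≡ 10 − 1 = 9 (mod 17).
    The inverse of 3 mod 17 is 6 (since 3·6 = 18 = 1·17 + 1), so t ≡ 6·9 = 54 ≡ 3 (mod 17).
    Then x = 1 + 3·3 = 10, valid modulo lcm(3, 17) = 51: x ≡ 10 (mod 51).
  Combine with x ≡ 14 (mod 19); new modulus lcm = 969.
    Write x = 10 + 51·t and substitute into x ≡ 14 (mod 19): 51·t ≡ 14 − 10 = 4 (mod 19).
    Reduce coefficients mod 19: 13·t ≡ 4 (mod 19).
    The inverse of 13 mod 19 is 3 (since 13·3 = 39 = 2·19 + 1), so t ≡ 3·4 = 12 ≡ 12 (mod 19).
    Then x = 10 + 51·12 = 622, valid modulo lcm(51, 19) = 969: x ≡ 622 (mod 969).
  Combine with x ≡ 15 (mod 16); new modulus lcm = 15504.
    Write x = 622 + 969·t and substitute into x ≡ 15 (mod 16): 969·t ≡ 15 − 622 = -607 (mod 16).
    Reduce coefficients mod 16: 9·t ≡ 1 (mod 16).
    The inverse of 9 mod 16 is 9 (since 9·9 = 81 = 5·16 + 1), so t ≡ 9·1 = 9 ≡ 9 (mod 16).
    Then x = 622 + 969·9 = 9343, valid modulo lcm(969, 16) = 15504: x ≡ 9343 (mod 15504).
  Combine with x ≡ 8 (mod 13); new modulus lcm = 201552.
    Write x = 9343 + 15504·t and substitute into x ≡ 8 (mod 13): 15504·t ≡ 8 − 9343 = -9335 (mod 13).
    Reduce coefficients mod 13: 8·t ≡ 12 (mod 13).
    The inverse of 8 mod 13 is 5 (since 8·5 = 40 = 3·13 + 1), so t ≡ 5·12 = 60 ≡ 8 (mod 13).
    Then x = 9343 + 15504·8 = 133375, valid modulo lcm(15504, 13) = 201552: x ≡ 133375 (mod 201552).
Verify against each original: 133375 mod 3 = 1, 133375 mod 17 = 10, 133375 mod 19 = 14, 133375 mod 16 = 15, 133375 mod 13 = 8.

x ≡ 133375 (mod 201552).


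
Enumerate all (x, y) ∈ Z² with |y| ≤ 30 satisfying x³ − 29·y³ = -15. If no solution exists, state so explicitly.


The equation is x³ - 29y³ = -15. For fixed y, x³ = 29·y³ − 15, so a solution requires the RHS to be a perfect cube.
Strategy: iterate y from -30 to 30, compute RHS = 29·y³ − 15, and check whether it is a (positive or negative) perfect cube.
Check small values of y:
  y = 0: RHS = -15 is not a perfect cube.
  y = 1: RHS = 14 is not a perfect cube.
  y = -1: RHS = -44 is not a perfect cube.
  y = 2: RHS = 217 is not a perfect cube.
  y = -2: RHS = -247 is not a perfect cube.
  y = 3: RHS = 768 is not a perfect cube.
  y = -3: RHS = -798 is not a perfect cube.
Continuing the search up to |y| = 30 finds no solutions either.
No (x, y) in the scanned range satisfies the equation.

No integer solutions with |y| ≤ 30.


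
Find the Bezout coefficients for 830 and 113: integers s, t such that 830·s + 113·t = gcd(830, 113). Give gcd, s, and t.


Euclidean algorithm on (830, 113) — divide until remainder is 0:
  830 = 7 · 113 + 39
  113 = 2 · 39 + 35
  39 = 1 · 35 + 4
  35 = 8 · 4 + 3
  4 = 1 · 3 + 1
  3 = 3 · 1 + 0
gcd(830, 113) = 1.
Track Bezout coefficients alongside the remainders: start with r₀ = 830 = a·1 + b·0 (s = 1, t = 0) and r₁ = 113 = a·0 + b·1 (s = 0, t = 1); each new remainder r_{k+1} = r_{k-1} − q_k·r_k inherits s_{k+1} = s_{k-1} − q_k·s_k, t_{k+1} = t_{k-1} − q_k·t_k, so r_k = a·s_k + b·t_k at every step:
  q = 7: r = 39, s = 1 − 7·0 = 1, t = 0 − 7·1 = -7  (check: 830·1 + 113·(-7) = 39)
  q = 2: r = 35, s = 0 − 2·1 = -2, t = 1 − 2·(-7) = 15  (check: 830·(-2) + 113·15 = 35)
  q = 1: r = 4, s = 1 − 1·(-2) = 3, t = -7 − 1·15 = -22  (check: 830·3 + 113·(-22) = 4)
  q = 8: r = 3, s = -2 − 8·3 = -26, t = 15 − 8·(-22) = 191  (check: 830·(-26) + 113·191 = 3)
  q = 1: r = 1, s = 3 − 1·(-26) = 29, t = -22 − 1·191 = -213  (check: 830·29 + 113·(-213) = 1)
The row with r = 1 (the gcd) gives the Bezout coefficients s = 29, t = -213.
Result: 830 · (29) + 113 · (-213) = 1.

gcd(830, 113) = 1; s = 29, t = -213 (check: 830·29 + 113·(-213) = 1).


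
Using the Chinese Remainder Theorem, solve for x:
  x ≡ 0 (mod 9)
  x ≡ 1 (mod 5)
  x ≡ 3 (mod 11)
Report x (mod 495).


Moduli 9, 5, 11 are pairwise coprime; by CRT there is a unique solution modulo M = 9 · 5 · 11 = 495.
Solve pairwise, accumulating the modulus:
  Start with x ≡ 0 (mod 9).
  Combine with x ≡ 1 (mod 5): since gcd(9, 5) = 1, we get a unique residue mod 45.
    Write x = 0 + 9·t and substitute into x ≡ 1 (mod 5): 9·t ≡ 1 − 0 = 1 (mod 5).
    Reduce coefficients mod 5: 4·t ≡ 1 (mod 5).
    The inverse of 4 mod 5 is 4 (since 4·4 = 16 = 3·5 + 1), so t ≡ 4·1 = 4 ≡ 4 (mod 5).
    Then x = 0 + 9·4 = 36, valid modulo lcm(9, 5) = 45: x ≡ 36 (mod 45).
  Combine with x ≡ 3 (mod 11): since gcd(45, 11) = 1, we get a unique residue mod 495.
    Write x = 36 + 45·t and substitute into x ≡ 3 (mod 11): 45·t ≡ 3 − 36 = -33 (mod 11).
    Reduce coefficients mod 11: 1·t ≡ 0 (mod 11).
    So t ≡ 0 (mod 11).
    Then x = 36 + 45·0 = 36, valid modulo lcm(45, 11) = 495: x ≡ 36 (mod 495).
Verify: 36 mod 9 = 0 ✓, 36 mod 5 = 1 ✓, 36 mod 11 = 3 ✓.

x ≡ 36 (mod 495).


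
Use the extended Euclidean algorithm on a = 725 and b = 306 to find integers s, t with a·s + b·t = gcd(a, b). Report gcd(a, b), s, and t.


Euclidean algorithm on (725, 306) — divide until remainder is 0:
  725 = 2 · 306 + 113
  306 = 2 · 113 + 80
  113 = 1 · 80 + 33
  80 = 2 · 33 + 14
  33 = 2 · 14 + 5
  14 = 2 · 5 + 4
  5 = 1 · 4 + 1
  4 = 4 · 1 + 0
gcd(725, 306) = 1.
Track Bezout coefficients alongside the remainders: start with r₀ = 725 = a·1 + b·0 (s = 1, t = 0) and r₁ = 306 = a·0 + b·1 (s = 0, t = 1); each new remainder r_{k+1} = r_{k-1} − q_k·r_k inherits s_{k+1} = s_{k-1} − q_k·s_k, t_{k+1} = t_{k-1} − q_k·t_k, so r_k = a·s_k + b·t_k at every step:
  q = 2: r = 113, s = 1 − 2·0 = 1, t = 0 − 2·1 = -2  (check: 725·1 + 306·(-2) = 113)
  q = 2: r = 80, s = 0 − 2·1 = -2, t = 1 − 2·(-2) = 5  (check: 725·(-2) + 306·5 = 80)
  q = 1: r = 33, s = 1 − 1·(-2) = 3, t = -2 − 1·5 = -7  (check: 725·3 + 306·(-7) = 33)
  q = 2: r = 14, s = -2 − 2·3 = -8, t = 5 − 2·(-7) = 19  (check: 725·(-8) + 306·19 = 14)
  q = 2: r = 5, s = 3 − 2·(-8) = 19, t = -7 − 2·19 = -45  (check: 725·19 + 306·(-45) = 5)
  q = 2: r = 4, s = -8 − 2·19 = -46, t = 19 − 2·(-45) = 109  (check: 725·(-46) + 306·109 = 4)
  q = 1: r = 1, s = 19 − 1·(-46) = 65, t = -45 − 1·109 = -154  (check: 725·65 + 306·(-154) = 1)
The row with r = 1 (the gcd) gives the Bezout coefficients s = 65, t = -154.
Result: 725 · (65) + 306 · (-154) = 1.

gcd(725, 306) = 1; s = 65, t = -154 (check: 725·65 + 306·(-154) = 1).


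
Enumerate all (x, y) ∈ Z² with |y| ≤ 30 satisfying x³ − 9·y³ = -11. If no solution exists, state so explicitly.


The equation is x³ - 9y³ = -11. For fixed y, x³ = 9·y³ − 11, so a solution requires the RHS to be a perfect cube.
Strategy: iterate y from -30 to 30, compute RHS = 9·y³ − 11, and check whether it is a (positive or negative) perfect cube.
Check small values of y:
  y = 0: RHS = -11 is not a perfect cube.
  y = 1: RHS = -2 is not a perfect cube.
  y = -1: RHS = -20 is not a perfect cube.
  y = 2: RHS = 61 is not a perfect cube.
  y = -2: RHS = -83 is not a perfect cube.
  y = 3: RHS = 232 is not a perfect cube.
  y = -3: RHS = -254 is not a perfect cube.
Continuing the search up to |y| = 30 finds no solutions either.
No (x, y) in the scanned range satisfies the equation.

No integer solutions with |y| ≤ 30.


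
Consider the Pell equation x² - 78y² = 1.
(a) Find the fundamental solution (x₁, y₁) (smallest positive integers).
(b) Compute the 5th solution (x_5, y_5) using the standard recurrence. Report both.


Step 1: Find the fundamental solution (x₁, y₁) of x² - 78y² = 1.
  Expand √78 as a continued fraction. a₀ = ⌊√78⌋ = 8; iterate m_{k+1} = d_k·a_k − m_k, d_{k+1} = (78 − m_{k+1}²)/d_k, a_{k+1} = ⌊(a₀ + m_{k+1})/d_{k+1}⌋ (starting m₀ = 0, d₀ = 1), with convergents p_k = a_k·p_{k-1} + p_{k-2}, q_k = a_k·q_{k-1} + q_{k-2} (p₋₁ = 1, q₋₁ = 0):
  k = 0: a₀ = 8; p₀/q₀ = 8/1; p₀² − 78·q₀² = 64 − 78 = -14.
  k = 1: m = 8, d = 14, a = ⌊(8 + 8)/14⌋ = 1; p/q = (1·8 + 1)/(1·1 + 0) = 9/1; p² − 78·q² = 81 − 78 = 3.
  k = 2: m = 6, d = 3, a = ⌊(8 + 6)/3⌋ = 4; p/q = (4·9 + 8)/(4·1 + 1) = 44/5; p² − 78·q² = 1936 − 1950 = -14.
  k = 3: m = 6, d = 14, a = ⌊(8 + 6)/14⌋ = 1; p/q = (1·44 + 9)/(1·5 + 1) = 53/6; p² − 78·q² = 2809 − 2808 = 1.
  The first convergent with p² − 78·q² = 1 gives the fundamental solution (x₁, y₁) = (53, 6).
Step 2: Apply the recurrence (x_{n+1}, y_{n+1}) = (x₁x_n + 78y₁y_n, x₁y_n + y₁x_n) repeatedly.
  From (x_1, y_1) = (53, 6): x_2 = 53·53 + 78·6·6 = 5617; y_2 = 53·6 + 6·53 = 636.
  From (x_2, y_2) = (5617, 636): x_3 = 53·5617 + 78·6·636 = 595349; y_3 = 53·636 + 6·5617 = 67410.
  From (x_3, y_3) = (595349, 67410): x_4 = 53·595349 + 78·6·67410 = 63101377; y_4 = 53·67410 + 6·595349 = 7144824.
  From (x_4, y_4) = (63101377, 7144824): x_5 = 53·63101377 + 78·6·7144824 = 6688150613; y_5 = 53·7144824 + 6·63101377 = 757283934.
Step 3: Verify x_5² - 78·y_5² = 44731358622172275769 - 44731358622172275768 = 1 (should be 1). ✓

(x_1, y_1) = (53, 6); (x_5, y_5) = (6688150613, 757283934).


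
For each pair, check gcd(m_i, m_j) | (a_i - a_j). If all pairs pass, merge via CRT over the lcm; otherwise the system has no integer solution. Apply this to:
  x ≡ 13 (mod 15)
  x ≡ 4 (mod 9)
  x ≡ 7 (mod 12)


Moduli 15, 9, 12 are not pairwise coprime, so CRT works modulo lcm(m_i) when all pairwise compatibility conditions hold.
Pairwise compatibility: gcd(m_i, m_j) must divide a_i - a_j for every pair.
Merge one congruence at a time:
  Start: x ≡ 13 (mod 15).
  Combine with x ≡ 4 (mod 9): gcd(15, 9) = 3; 4 - 13 = -9, which IS divisible by 3, so compatible.
    Write x = 13 + 15·t and substitute into x ≡ 4 (mod 9): 15·t ≡ 4 − 13 = -9 (mod 9).
    Divide the congruence (and modulus) by g = 3: 5·t ≡ -3 (mod 3).
    Reduce coefficients mod 3: 2·t ≡ 0 (mod 3).
    The inverse of 2 mod 3 is 2 (since 2·2 = 4 = 1·3 + 1), so t ≡ 2·0 = 0 ≡ 0 (mod 3).
    Then x = 13 + 15·0 = 13, valid modulo lcm(15, 9) = 45: x ≡ 13 (mod 45).
  Combine with x ≡ 7 (mod 12): gcd(45, 12) = 3; 7 - 13 = -6, which IS divisible by 3, so compatible.
    Write x = 13 + 45·t and substitute into x ≡ 7 (mod 12): 45·t ≡ 7 − 13 = -6 (mod 12).
    Divide the congruence (and modulus) by g = 3: 15·t ≡ -2 (mod 4).
    Reduce coefficients mod 4: 3·t ≡ 2 (mod 4).
    The inverse of 3 mod 4 is 3 (since 3·3 = 9 = 2·4 + 1), so t ≡ 3·2 = 6 ≡ 2 (mod 4).
    Then x = 13 + 45·2 = 103, valid modulo lcm(45, 12) = 180: x ≡ 103 (mod 180).
Verify: 103 mod 15 = 13, 103 mod 9 = 4, 103 mod 12 = 7.

x ≡ 103 (mod 180).


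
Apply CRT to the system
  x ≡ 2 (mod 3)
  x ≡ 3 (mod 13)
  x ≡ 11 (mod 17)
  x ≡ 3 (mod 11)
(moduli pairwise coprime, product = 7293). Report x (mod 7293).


Product of moduli M = 3 · 13 · 17 · 11 = 7293.
Merge one congruence at a time:
  Start: x ≡ 2 (mod 3).
  Combine with x ≡ 3 (mod 13); new modulus lcm = 39.
    Write x = 2 + 3·t and substitute into x ≡ 3 (mod 13): 3·t ≡ 3 − 2 = 1 (mod 13).
    The inverse of 3 mod 13 is 9 (since 3·9 = 27 = 2·13 + 1), so t ≡ 9·1 = 9 ≡ 9 (mod 13).
    Then x = 2 + 3·9 = 29, valid modulo lcm(3, 13) = 39: x ≡ 29 (mod 39).
  Combine with x ≡ 11 (mod 17); new modulus lcm = 663.
    Write x = 29 + 39·t and substitute into x ≡ 11 (mod 17): 39·t ≡ 11 − 29 = -18 (mod 17).
    Reduce coefficients mod 17: 5·t ≡ 16 (mod 17).
    The inverse of 5 mod 17 is 7 (since 5·7 = 35 = 2·17 + 1), so t ≡ 7·16 = 112 ≡ 10 (mod 17).
    Then x = 29 + 39·10 = 419, valid modulo lcm(39, 17) = 663: x ≡ 419 (mod 663).
  Combine with x ≡ 3 (mod 11); new modulus lcm = 7293.
    Write x = 419 + 663·t and substitute into x ≡ 3 (mod 11): 663·t ≡ 3 − 419 = -416 (mod 11).
    Reduce coefficients mod 11: 3·t ≡ 2 (mod 11).
    The inverse of 3 mod 11 is 4 (since 3·4 = 12 = 1·11 + 1), so t ≡ 4·2 = 8 ≡ 8 (mod 11).
    Then x = 419 + 663·8 = 5723, valid modulo lcm(663, 11) = 7293: x ≡ 5723 (mod 7293).
Verify against each original: 5723 mod 3 = 2, 5723 mod 13 = 3, 5723 mod 17 = 11, 5723 mod 11 = 3.

x ≡ 5723 (mod 7293).


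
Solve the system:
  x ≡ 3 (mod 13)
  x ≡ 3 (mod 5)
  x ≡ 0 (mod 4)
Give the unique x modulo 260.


Moduli 13, 5, 4 are pairwise coprime; by CRT there is a unique solution modulo M = 13 · 5 · 4 = 260.
Solve pairwise, accumulating the modulus:
  Start with x ≡ 3 (mod 13).
  Combine with x ≡ 3 (mod 5): since gcd(13, 5) = 1, we get a unique residue mod 65.
    Write x = 3 + 13·t and substitute into x ≡ 3 (mod 5): 13·t ≡ 3 − 3 = 0 (mod 5).
    Reduce coefficients mod 5: 3·t ≡ 0 (mod 5).
    The inverse of 3 mod 5 is 2 (since 3·2 = 6 = 1·5 + 1), so t ≡ 2·0 = 0 ≡ 0 (mod 5).
    Then x = 3 + 13·0 = 3, valid modulo lcm(13, 5) = 65: x ≡ 3 (mod 65).
  Combine with x ≡ 0 (mod 4): since gcd(65, 4) = 1, we get a unique residue mod 260.
    Write x = 3 + 65·t and substitute into x ≡ 0 (mod 4): 65·t ≡ 0 − 3 = -3 (mod 4).
    Reduce coefficients mod 4: 1·t ≡ 1 (mod 4).
    So t ≡ 1 (mod 4).
    Then x = 3 + 65·1 = 68, valid modulo lcm(65, 4) = 260: x ≡ 68 (mod 260).
Verify: 68 mod 13 = 3 ✓, 68 mod 5 = 3 ✓, 68 mod 4 = 0 ✓.

x ≡ 68 (mod 260).


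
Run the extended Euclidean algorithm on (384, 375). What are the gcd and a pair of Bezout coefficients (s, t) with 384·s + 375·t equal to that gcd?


Euclidean algorithm on (384, 375) — divide until remainder is 0:
  384 = 1 · 375 + 9
  375 = 41 · 9 + 6
  9 = 1 · 6 + 3
  6 = 2 · 3 + 0
gcd(384, 375) = 3.
Track Bezout coefficients alongside the remainders: start with r₀ = 384 = a·1 + b·0 (s = 1, t = 0) and r₁ = 375 = a·0 + b·1 (s = 0, t = 1); each new remainder r_{k+1} = r_{k-1} − q_k·r_k inherits s_{k+1} = s_{k-1} − q_k·s_k, t_{k+1} = t_{k-1} − q_k·t_k, so r_k = a·s_k + b·t_k at every step:
  q = 1: r = 9, s = 1 − 1·0 = 1, t = 0 − 1·1 = -1  (check: 384·1 + 375·(-1) = 9)
  q = 41: r = 6, s = 0 − 41·1 = -41, t = 1 − 41·(-1) = 42  (check: 384·(-41) + 375·42 = 6)
  q = 1: r = 3, s = 1 − 1·(-41) = 42, t = -1 − 1·42 = -43  (check: 384·42 + 375·(-43) = 3)
The row with r = 3 (the gcd) gives the Bezout coefficients s = 42, t = -43.
Result: 384 · (42) + 375 · (-43) = 3.

gcd(384, 375) = 3; s = 42, t = -43 (check: 384·42 + 375·(-43) = 3).


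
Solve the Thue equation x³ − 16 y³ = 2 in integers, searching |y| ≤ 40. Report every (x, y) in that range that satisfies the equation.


The equation is x³ - 16y³ = 2. For fixed y, x³ = 16·y³ + 2, so a solution requires the RHS to be a perfect cube.
Strategy: iterate y from -40 to 40, compute RHS = 16·y³ + 2, and check whether it is a (positive or negative) perfect cube.
Check small values of y:
  y = 0: RHS = 2 is not a perfect cube.
  y = 1: RHS = 18 is not a perfect cube.
  y = -1: RHS = -14 is not a perfect cube.
  y = 2: RHS = 130 is not a perfect cube.
  y = -2: RHS = -126 is not a perfect cube.
  y = 3: RHS = 434 is not a perfect cube.
  y = -3: RHS = -430 is not a perfect cube.
Continuing the search up to |y| = 40 finds no solutions either.
No (x, y) in the scanned range satisfies the equation.

No integer solutions with |y| ≤ 40.


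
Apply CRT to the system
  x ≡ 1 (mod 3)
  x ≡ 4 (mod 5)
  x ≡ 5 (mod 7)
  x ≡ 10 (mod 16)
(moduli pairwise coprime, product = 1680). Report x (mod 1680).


Product of moduli M = 3 · 5 · 7 · 16 = 1680.
Merge one congruence at a time:
  Start: x ≡ 1 (mod 3).
  Combine with x ≡ 4 (mod 5); new modulus lcm = 15.
    Write x = 1 + 3·t and substitute into x ≡ 4 (mod 5): 3·t ≡ 4 − 1 = 3 (mod 5).
    The inverse of 3 mod 5 is 2 (since 3·2 = 6 = 1·5 + 1), so t ≡ 2·3 = 6 ≡ 1 (mod 5).
    Then x = 1 + 3·1 = 4, valid modulo lcm(3, 5) = 15: x ≡ 4 (mod 15).
  Combine with x ≡ 5 (mod 7); new modulus lcm = 105.
    Write x = 4 + 15·t and substitute into x ≡ 5 (mod 7): 15·t ≡ 5 − 4 = 1 (mod 7).
    Reduce coefficients mod 7: 1·t ≡ 1 (mod 7).
    So t ≡ 1 (mod 7).
    Then x = 4 + 15·1 = 19, valid modulo lcm(15, 7) = 105: x ≡ 19 (mod 105).
  Combine with x ≡ 10 (mod 16); new modulus lcm = 1680.
    Write x = 19 + 105·t and substitute into x ≡ 10 (mod 16): 105·t ≡ 10 − 19 = -9 (mod 16).
    Reduce coefficients mod 16: 9·t ≡ 7 (mod 16).
    The inverse of 9 mod 16 is 9 (since 9·9 = 81 = 5·16 + 1), so t ≡ 9·7 = 63 ≡ 15 (mod 16).
    Then x = 19 + 105·15 = 1594, valid modulo lcm(105, 16) = 1680: x ≡ 1594 (mod 1680).
Verify against each original: 1594 mod 3 = 1, 1594 mod 5 = 4, 1594 mod 7 = 5, 1594 mod 16 = 10.

x ≡ 1594 (mod 1680).


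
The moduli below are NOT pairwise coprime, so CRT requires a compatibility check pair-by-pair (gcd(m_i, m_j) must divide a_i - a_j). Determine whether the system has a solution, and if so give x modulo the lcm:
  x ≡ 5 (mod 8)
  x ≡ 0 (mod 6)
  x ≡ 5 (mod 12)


Moduli 8, 6, 12 are not pairwise coprime, so CRT works modulo lcm(m_i) when all pairwise compatibility conditions hold.
Pairwise compatibility: gcd(m_i, m_j) must divide a_i - a_j for every pair.
Merge one congruence at a time:
  Start: x ≡ 5 (mod 8).
  Combine with x ≡ 0 (mod 6): gcd(8, 6) = 2, and 0 - 5 = -5 is NOT divisible by 2.
    ⇒ system is inconsistent (no integer solution).

No solution (the system is inconsistent).


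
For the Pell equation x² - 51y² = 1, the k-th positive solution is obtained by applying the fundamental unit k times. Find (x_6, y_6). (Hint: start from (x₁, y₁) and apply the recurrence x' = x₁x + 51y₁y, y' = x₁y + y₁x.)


Step 1: Find the fundamental solution (x₁, y₁) of x² - 51y² = 1.
  Expand √51 as a continued fraction. a₀ = ⌊√51⌋ = 7; iterate m_{k+1} = d_k·a_k − m_k, d_{k+1} = (51 − m_{k+1}²)/d_k, a_{k+1} = ⌊(a₀ + m_{k+1})/d_{k+1}⌋ (starting m₀ = 0, d₀ = 1), with convergents p_k = a_k·p_{k-1} + p_{k-2}, q_k = a_k·q_{k-1} + q_{k-2} (p₋₁ = 1, q₋₁ = 0):
  k = 0: a₀ = 7; p₀/q₀ = 7/1; p₀² − 51·q₀² = 49 − 51 = -2.
  k = 1: m = 7, d = 2, a = ⌊(7 + 7)/2⌋ = 7; p/q = (7·7 + 1)/(7·1 + 0) = 50/7; p² − 51·q² = 2500 − 2499 = 1.
  The first convergent with p² − 51·q² = 1 gives the fundamental solution (x₁, y₁) = (50, 7).
Step 2: Apply the recurrence (x_{n+1}, y_{n+1}) = (x₁x_n + 51y₁y_n, x₁y_n + y₁x_n) repeatedly.
  From (x_1, y_1) = (50, 7): x_2 = 50·50 + 51·7·7 = 4999; y_2 = 50·7 + 7·50 = 700.
  From (x_2, y_2) = (4999, 700): x_3 = 50·4999 + 51·7·700 = 499850; y_3 = 50·700 + 7·4999 = 69993.
  From (x_3, y_3) = (499850, 69993): x_4 = 50·499850 + 51·7·69993 = 49980001; y_4 = 50·69993 + 7·499850 = 6998600.
  From (x_4, y_4) = (49980001, 6998600): x_5 = 50·49980001 + 51·7·6998600 = 4997500250; y_5 = 50·6998600 + 7·49980001 = 699790007.
  From (x_5, y_5) = (4997500250, 699790007): x_6 = 50·4997500250 + 51·7·699790007 = 499700044999; y_6 = 50·699790007 + 7·4997500250 = 69972002100.
Step 3: Verify x_6² - 51·y_6² = 249700134972002624910001 - 249700134972002624910000 = 1 (should be 1). ✓

(x_1, y_1) = (50, 7); (x_6, y_6) = (499700044999, 69972002100).


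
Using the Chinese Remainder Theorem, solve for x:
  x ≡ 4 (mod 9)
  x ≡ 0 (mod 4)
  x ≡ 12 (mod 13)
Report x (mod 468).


Moduli 9, 4, 13 are pairwise coprime; by CRT there is a unique solution modulo M = 9 · 4 · 13 = 468.
Solve pairwise, accumulating the modulus:
  Start with x ≡ 4 (mod 9).
  Combine with x ≡ 0 (mod 4): since gcd(9, 4) = 1, we get a unique residue mod 36.
    Write x = 4 + 9·t and substitute into x ≡ 0 (mod 4): 9·t ≡ 0 − 4 = -4 (mod 4).
    Reduce coefficients mod 4: 1·t ≡ 0 (mod 4).
    So t ≡ 0 (mod 4).
    Then x = 4 + 9·0 = 4, valid modulo lcm(9, 4) = 36: x ≡ 4 (mod 36).
  Combine with x ≡ 12 (mod 13): since gcd(36, 13) = 1, we get a unique residue mod 468.
    Write x = 4 + 36·t and substitute into x ≡ 12 (mod 13): 36·t ≡ 12 − 4 = 8 (mod 13).
    Reduce coefficients mod 13: 10·t ≡ 8 (mod 13).
    The inverse of 10 mod 13 is 4 (since 10·4 = 40 = 3·13 + 1), so t ≡ 4·8 = 32 ≡ 6 (mod 13).
    Then x = 4 + 36·6 = 220, valid modulo lcm(36, 13) = 468: x ≡ 220 (mod 468).
Verify: 220 mod 9 = 4 ✓, 220 mod 4 = 0 ✓, 220 mod 13 = 12 ✓.

x ≡ 220 (mod 468).


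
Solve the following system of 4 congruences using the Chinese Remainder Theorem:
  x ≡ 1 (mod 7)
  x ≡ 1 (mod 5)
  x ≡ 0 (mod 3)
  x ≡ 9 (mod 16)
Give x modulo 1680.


Product of moduli M = 7 · 5 · 3 · 16 = 1680.
Merge one congruence at a time:
  Start: x ≡ 1 (mod 7).
  Combine with x ≡ 1 (mod 5); new modulus lcm = 35.
    Write x = 1 + 7·t and substitute into x ≡ 1 (mod 5): 7·t ≡ 1 − 1 = 0 (mod 5).
    Reduce coefficients mod 5: 2·t ≡ 0 (mod 5).
    The inverse of 2 mod 5 is 3 (since 2·3 = 6 = 1·5 + 1), so t ≡ 3·0 = 0 ≡ 0 (mod 5).
    Then x = 1 + 7·0 = 1, valid modulo lcm(7, 5) = 35: x ≡ 1 (mod 35).
  Combine with x ≡ 0 (mod 3); new modulus lcm = 105.
    Write x = 1 + 35·t and substitute into x ≡ 0 (mod 3): 35·t ≡ 0 − 1 = -1 (mod 3).
    Reduce coefficients mod 3: 2·t ≡ 2 (mod 3).
    The inverse of 2 mod 3 is 2 (since 2·2 = 4 = 1·3 + 1), so t ≡ 2·2 = 4 ≡ 1 (mod 3).
    Then x = 1 + 35·1 = 36, valid modulo lcm(35, 3) = 105: x ≡ 36 (mod 105).
  Combine with x ≡ 9 (mod 16); new modulus lcm = 1680.
    Write x = 36 + 105·t and substitute into x ≡ 9 (mod 16): 105·t ≡ 9 − 36 = -27 (mod 16).
    Reduce coefficients mod 16: 9·t ≡ 5 (mod 16).
    The inverse of 9 mod 16 is 9 (since 9·9 = 81 = 5·16 + 1), so t ≡ 9·5 = 45 ≡ 13 (mod 16).
    Then x = 36 + 105·13 = 1401, valid modulo lcm(105, 16) = 1680: x ≡ 1401 (mod 1680).
Verify against each original: 1401 mod 7 = 1, 1401 mod 5 = 1, 1401 mod 3 = 0, 1401 mod 16 = 9.

x ≡ 1401 (mod 1680).


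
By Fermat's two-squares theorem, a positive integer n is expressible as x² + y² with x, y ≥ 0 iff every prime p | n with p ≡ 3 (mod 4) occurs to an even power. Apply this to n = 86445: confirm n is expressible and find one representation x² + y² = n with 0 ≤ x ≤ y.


Step 1: Factor n = 86445 = 3^2 · 5 · 17 · 113.
Step 2: Check the mod-4 condition on each prime factor: 3 ≡ 3 (mod 4), exponent 2 (must be even); 5 ≡ 1 (mod 4), exponent 1; 17 ≡ 1 (mod 4), exponent 1; 113 ≡ 1 (mod 4), exponent 1.
All primes ≡ 3 (mod 4) appear to even exponent (or don't appear), so by the two-squares theorem n IS expressible as a sum of two squares.
Step 3: Build a representation. Group n = k² · m with k = 3 and m = 5 · 17 · 113 = 9605 (a product of primes ≡ 1 (mod 4)); a representation of m scales to one of n via (k·x)² + (k·y)² = k²(x² + y²). Each prime p ≡ 1 (mod 4) is itself a sum of two squares; find a² by testing p − a² for a perfect square:
  5: 5 − 1² = 4 = 2² ⇒ 5 = 1² + 2².
  17: 17 − 1² = 16 = 4² ⇒ 17 = 1² + 4².
  113: 113 − 1² = 112, 113 − 2² = 109, 113 − 3² = 104, 113 − 4² = 97, 113 − 5² = 88, 113 − 6² = 77, 113 − 7² = 64 = 8² ⇒ 113 = 7² + 8².
  Combine using the Brahmagupta–Fibonacci identity (a² + b²)(c² + d²) = (ac − bd)² + (ad + bc)² = (ac + bd)² + (ad − bc)²:
  5 · 17 = 85: from (1² + 2²)(1² + 4²), take (1·1 − 2·4, 1·4 + 2·1) = (1 − 8, 4 + 2) = (-7, 6); dropping signs (only squares matter) gives (7, 6); check 7² + 6² = 49 + 36 = 85 ✓.
  85 · 113 = 9605: from (7² + 6²)(7² + 8²), take (7·7 − 6·8, 7·8 + 6·7) = (49 − 48, 56 + 42) = (1, 98); check 1² + 98² = 1 + 9604 = 9605 ✓.
  Scale by k = 3: (3·1, 3·98) = (3, 294).
Step 4: Order so x ≤ y and verify: 3² + 294² = 9 + 86436 = 86445 = n. ✓

n = 86445 = 3² + 294² (one valid representation with x ≤ y).


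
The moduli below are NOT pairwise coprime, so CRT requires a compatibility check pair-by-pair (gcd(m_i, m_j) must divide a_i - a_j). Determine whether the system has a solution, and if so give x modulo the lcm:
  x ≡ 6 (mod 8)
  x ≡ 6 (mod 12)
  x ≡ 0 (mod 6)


Moduli 8, 12, 6 are not pairwise coprime, so CRT works modulo lcm(m_i) when all pairwise compatibility conditions hold.
Pairwise compatibility: gcd(m_i, m_j) must divide a_i - a_j for every pair.
Merge one congruence at a time:
  Start: x ≡ 6 (mod 8).
  Combine with x ≡ 6 (mod 12): gcd(8, 12) = 4; 6 - 6 = 0, which IS divisible by 4, so compatible.
    Write x = 6 + 8·t and substitute into x ≡ 6 (mod 12): 8·t ≡ 6 − 6 = 0 (mod 12).
    Divide the congruence (and modulus) by g = 4: 2·t ≡ 0 (mod 3).
    The inverse of 2 mod 3 is 2 (since 2·2 = 4 = 1·3 + 1), so t ≡ 2·0 = 0 ≡ 0 (mod 3).
    Then x = 6 + 8·0 = 6, valid modulo lcm(8, 12) = 24: x ≡ 6 (mod 24).
  Combine with x ≡ 0 (mod 6): gcd(24, 6) = 6; 0 - 6 = -6, which IS divisible by 6, so compatible.
    Write x = 6 + 24·t and substitute into x ≡ 0 (mod 6): 24·t ≡ 0 − 6 = -6 (mod 6).
    Divide the congruence (and modulus) by g = 6: 4·t ≡ -1 (mod 1).
    Modulo 1 every t works; take t = 0.
    Then x = 6 + 24·0 = 6, valid modulo lcm(24, 6) = 24: x ≡ 6 (mod 24).
Verify: 6 mod 8 = 6, 6 mod 12 = 6, 6 mod 6 = 0.

x ≡ 6 (mod 24).


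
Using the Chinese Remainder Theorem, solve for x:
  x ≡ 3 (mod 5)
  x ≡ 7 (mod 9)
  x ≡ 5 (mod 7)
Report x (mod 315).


Moduli 5, 9, 7 are pairwise coprime; by CRT there is a unique solution modulo M = 5 · 9 · 7 = 315.
Solve pairwise, accumulating the modulus:
  Start with x ≡ 3 (mod 5).
  Combine with x ≡ 7 (mod 9): since gcd(5, 9) = 1, we get a unique residue mod 45.
    Write x = 3 + 5·t and substitute into x ≡ 7 (mod 9): 5·t ≡ 7 − 3 = 4 (mod 9).
    The inverse of 5 mod 9 is 2 (since 5·2 = 10 = 1·9 + 1), so t ≡ 2·4 = 8 ≡ 8 (mod 9).
    Then x = 3 + 5·8 = 43, valid modulo lcm(5, 9) = 45: x ≡ 43 (mod 45).
  Combine with x ≡ 5 (mod 7): since gcd(45, 7) = 1, we get a unique residue mod 315.
    Write x = 43 + 45·t and substitute into x ≡ 5 (mod 7): 45·t ≡ 5 − 43 = -38 (mod 7).
    Reduce coefficients mod 7: 3·t ≡ 4 (mod 7).
    The inverse of 3 mod 7 is 5 (since 3·5 = 15 = 2·7 + 1), so t ≡ 5·4 = 20 ≡ 6 (mod 7).
    Then x = 43 + 45·6 = 313, valid modulo lcm(45, 7) = 315: x ≡ 313 (mod 315).
Verify: 313 mod 5 = 3 ✓, 313 mod 9 = 7 ✓, 313 mod 7 = 5 ✓.

x ≡ 313 (mod 315).


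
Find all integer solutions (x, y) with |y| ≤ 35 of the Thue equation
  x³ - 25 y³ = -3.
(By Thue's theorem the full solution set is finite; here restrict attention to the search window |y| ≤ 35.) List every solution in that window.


The equation is x³ - 25y³ = -3. For fixed y, x³ = 25·y³ − 3, so a solution requires the RHS to be a perfect cube.
Strategy: iterate y from -35 to 35, compute RHS = 25·y³ − 3, and check whether it is a (positive or negative) perfect cube.
Check small values of y:
  y = 0: RHS = -3 is not a perfect cube.
  y = 1: RHS = 22 is not a perfect cube.
  y = -1: RHS = -28 is not a perfect cube.
  y = 2: RHS = 197 is not a perfect cube.
  y = -2: RHS = -203 is not a perfect cube.
  y = 3: RHS = 672 is not a perfect cube.
  y = -3: RHS = -678 is not a perfect cube.
Continuing the search up to |y| = 35 finds no solutions either.
No (x, y) in the scanned range satisfies the equation.

No integer solutions with |y| ≤ 35.


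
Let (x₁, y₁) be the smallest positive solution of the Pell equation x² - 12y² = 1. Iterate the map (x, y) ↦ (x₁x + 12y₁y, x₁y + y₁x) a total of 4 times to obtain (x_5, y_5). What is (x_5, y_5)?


Step 1: Find the fundamental solution (x₁, y₁) of x² - 12y² = 1.
  Expand √12 as a continued fraction. a₀ = ⌊√12⌋ = 3; iterate m_{k+1} = d_k·a_k − m_k, d_{k+1} = (12 − m_{k+1}²)/d_k, a_{k+1} = ⌊(a₀ + m_{k+1})/d_{k+1}⌋ (starting m₀ = 0, d₀ = 1), with convergents p_k = a_k·p_{k-1} + p_{k-2}, q_k = a_k·q_{k-1} + q_{k-2} (p₋₁ = 1, q₋₁ = 0):
  k = 0: a₀ = 3; p₀/q₀ = 3/1; p₀² − 12·q₀² = 9 − 12 = -3.
  k = 1: m = 3, d = 3, a = ⌊(3 + 3)/3⌋ = 2; p/q = (2·3 + 1)/(2·1 + 0) = 7/2; p² − 12·q² = 49 − 48 = 1.
  The first convergent with p² − 12·q² = 1 gives the fundamental solution (x₁, y₁) = (7, 2).
Step 2: Apply the recurrence (x_{n+1}, y_{n+1}) = (x₁x_n + 12y₁y_n, x₁y_n + y₁x_n) repeatedly.
  From (x_1, y_1) = (7, 2): x_2 = 7·7 + 12·2·2 = 97; y_2 = 7·2 + 2·7 = 28.
  From (x_2, y_2) = (97, 28): x_3 = 7·97 + 12·2·28 = 1351; y_3 = 7·28 + 2·97 = 390.
  From (x_3, y_3) = (1351, 390): x_4 = 7·1351 + 12·2·390 = 18817; y_4 = 7·390 + 2·1351 = 5432.
  From (x_4, y_4) = (18817, 5432): x_5 = 7·18817 + 12·2·5432 = 262087; y_5 = 7·5432 + 2·18817 = 75658.
Step 3: Verify x_5² - 12·y_5² = 68689595569 - 68689595568 = 1 (should be 1). ✓

(x_1, y_1) = (7, 2); (x_5, y_5) = (262087, 75658).


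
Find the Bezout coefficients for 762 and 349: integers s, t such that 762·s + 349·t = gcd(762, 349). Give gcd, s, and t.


Euclidean algorithm on (762, 349) — divide until remainder is 0:
  762 = 2 · 349 + 64
  349 = 5 · 64 + 29
  64 = 2 · 29 + 6
  29 = 4 · 6 + 5
  6 = 1 · 5 + 1
  5 = 5 · 1 + 0
gcd(762, 349) = 1.
Track Bezout coefficients alongside the remainders: start with r₀ = 762 = a·1 + b·0 (s = 1, t = 0) and r₁ = 349 = a·0 + b·1 (s = 0, t = 1); each new remainder r_{k+1} = r_{k-1} − q_k·r_k inherits s_{k+1} = s_{k-1} − q_k·s_k, t_{k+1} = t_{k-1} − q_k·t_k, so r_k = a·s_k + b·t_k at every step:
  q = 2: r = 64, s = 1 − 2·0 = 1, t = 0 − 2·1 = -2  (check: 762·1 + 349·(-2) = 64)
  q = 5: r = 29, s = 0 − 5·1 = -5, t = 1 − 5·(-2) = 11  (check: 762·(-5) + 349·11 = 29)
  q = 2: r = 6, s = 1 − 2·(-5) = 11, t = -2 − 2·11 = -24  (check: 762·11 + 349·(-24) = 6)
  q = 4: r = 5, s = -5 − 4·11 = -49, t = 11 − 4·(-24) = 107  (check: 762·(-49) + 349·107 = 5)
  q = 1: r = 1, s = 11 − 1·(-49) = 60, t = -24 − 1·107 = -131  (check: 762·60 + 349·(-131) = 1)
The row with r = 1 (the gcd) gives the Bezout coefficients s = 60, t = -131.
Result: 762 · (60) + 349 · (-131) = 1.

gcd(762, 349) = 1; s = 60, t = -131 (check: 762·60 + 349·(-131) = 1).


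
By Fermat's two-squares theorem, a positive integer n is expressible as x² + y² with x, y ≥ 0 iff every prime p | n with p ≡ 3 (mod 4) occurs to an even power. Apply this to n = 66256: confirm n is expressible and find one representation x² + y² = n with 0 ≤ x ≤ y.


Step 1: Factor n = 66256 = 2^4 · 41 · 101.
Step 2: Check the mod-4 condition on each prime factor: 2 = 2 (special); 41 ≡ 1 (mod 4), exponent 1; 101 ≡ 1 (mod 4), exponent 1.
All primes ≡ 3 (mod 4) appear to even exponent (or don't appear), so by the two-squares theorem n IS expressible as a sum of two squares.
Step 3: Build a representation. Group n = k² · m with k = 4 and m = 41 · 101 = 4141 (a product of primes ≡ 1 (mod 4)); a representation of m scales to one of n via (k·x)² + (k·y)² = k²(x² + y²). Each prime p ≡ 1 (mod 4) is itself a sum of two squares; find a² by testing p − a² for a perfect square:
  41: 41 − 1² = 40, 41 − 2² = 37, 41 − 3² = 32, 41 − 4² = 25 = 5² ⇒ 41 = 4² + 5².
  101: 101 − 1² = 100 = 10² ⇒ 101 = 1² + 10².
  Combine using the Brahmagupta–Fibonacci identity (a² + b²)(c² + d²) = (ac − bd)² + (ad + bc)² = (ac + bd)² + (ad − bc)²:
  41 · 101 = 4141: from (4² + 5²)(1² + 10²), take (4·1 − 5·10, 4·10 + 5·1) = (4 − 50, 40 + 5) = (-46, 45); dropping signs (only squares matter) gives (46, 45); check 46² + 45² = 2116 + 2025 = 4141 ✓.
  Scale by k = 4: (4·46, 4·45) = (184, 180).
Step 4: Order so x ≤ y and verify: 180² + 184² = 32400 + 33856 = 66256 = n. ✓

n = 66256 = 180² + 184² (one valid representation with x ≤ y).


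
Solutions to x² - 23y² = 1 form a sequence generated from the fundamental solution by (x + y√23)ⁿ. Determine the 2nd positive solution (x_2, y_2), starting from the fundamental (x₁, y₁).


Step 1: Find the fundamental solution (x₁, y₁) of x² - 23y² = 1.
  Expand √23 as a continued fraction. a₀ = ⌊√23⌋ = 4; iterate m_{k+1} = d_k·a_k − m_k, d_{k+1} = (23 − m_{k+1}²)/d_k, a_{k+1} = ⌊(a₀ + m_{k+1})/d_{k+1}⌋ (starting m₀ = 0, d₀ = 1), with convergents p_k = a_k·p_{k-1} + p_{k-2}, q_k = a_k·q_{k-1} + q_{k-2} (p₋₁ = 1, q₋₁ = 0):
  k = 0: a₀ = 4; p₀/q₀ = 4/1; p₀² − 23·q₀² = 16 − 23 = -7.
  k = 1: m = 4, d = 7, a = ⌊(4 + 4)/7⌋ = 1; p/q = (1·4 + 1)/(1·1 + 0) = 5/1; p² − 23·q² = 25 − 23 = 2.
  k = 2: m = 3, d = 2, a = ⌊(4 + 3)/2⌋ = 3; p/q = (3·5 + 4)/(3·1 + 1) = 19/4; p² − 23·q² = 361 − 368 = -7.
  k = 3: m = 3, d = 7, a = ⌊(4 + 3)/7⌋ = 1; p/q = (1·19 + 5)/(1·4 + 1) = 24/5; p² − 23·q² = 576 − 575 = 1.
  The first convergent with p² − 23·q² = 1 gives the fundamental solution (x₁, y₁) = (24, 5).
Step 2: Apply the recurrence (x_{n+1}, y_{n+1}) = (x₁x_n + 23y₁y_n, x₁y_n + y₁x_n) repeatedly.
  From (x_1, y_1) = (24, 5): x_2 = 24·24 + 23·5·5 = 1151; y_2 = 24·5 + 5·24 = 240.
Step 3: Verify x_2² - 23·y_2² = 1324801 - 1324800 = 1 (should be 1). ✓

(x_1, y_1) = (24, 5); (x_2, y_2) = (1151, 240).


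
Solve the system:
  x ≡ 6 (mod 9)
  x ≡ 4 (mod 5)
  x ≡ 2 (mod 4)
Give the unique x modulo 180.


Moduli 9, 5, 4 are pairwise coprime; by CRT there is a unique solution modulo M = 9 · 5 · 4 = 180.
Solve pairwise, accumulating the modulus:
  Start with x ≡ 6 (mod 9).
  Combine with x ≡ 4 (mod 5): since gcd(9, 5) = 1, we get a unique residue mod 45.
    Write x = 6 + 9·t and substitute into x ≡ 4 (mod 5): 9·t ≡ 4 − 6 = -2 (mod 5).
    Reduce coefficients mod 5: 4·t ≡ 3 (mod 5).
    The inverse of 4 mod 5 is 4 (since 4·4 = 16 = 3·5 + 1), so t ≡ 4·3 = 12 ≡ 2 (mod 5).
    Then x = 6 + 9·2 = 24, valid modulo lcm(9, 5) = 45: x ≡ 24 (mod 45).
  Combine with x ≡ 2 (mod 4): since gcd(45, 4) = 1, we get a unique residue mod 180.
    Write x = 24 + 45·t and substitute into x ≡ 2 (mod 4): 45·t ≡ 2 − 24 = -22 (mod 4).
    Reduce coefficients mod 4: 1·t ≡ 2 (mod 4).
    So t ≡ 2 (mod 4).
    Then x = 24 + 45·2 = 114, valid modulo lcm(45, 4) = 180: x ≡ 114 (mod 180).
Verify: 114 mod 9 = 6 ✓, 114 mod 5 = 4 ✓, 114 mod 4 = 2 ✓.

x ≡ 114 (mod 180).


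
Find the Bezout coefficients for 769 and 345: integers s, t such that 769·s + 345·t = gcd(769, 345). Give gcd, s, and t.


Euclidean algorithm on (769, 345) — divide until remainder is 0:
  769 = 2 · 345 + 79
  345 = 4 · 79 + 29
  79 = 2 · 29 + 21
  29 = 1 · 21 + 8
  21 = 2 · 8 + 5
  8 = 1 · 5 + 3
  5 = 1 · 3 + 2
  3 = 1 · 2 + 1
  2 = 2 · 1 + 0
gcd(769, 345) = 1.
Track Bezout coefficients alongside the remainders: start with r₀ = 769 = a·1 + b·0 (s = 1, t = 0) and r₁ = 345 = a·0 + b·1 (s = 0, t = 1); each new remainder r_{k+1} = r_{k-1} − q_k·r_k inherits s_{k+1} = s_{k-1} − q_k·s_k, t_{k+1} = t_{k-1} − q_k·t_k, so r_k = a·s_k + b·t_k at every step:
  q = 2: r = 79, s = 1 − 2·0 = 1, t = 0 − 2·1 = -2  (check: 769·1 + 345·(-2) = 79)
  q = 4: r = 29, s = 0 − 4·1 = -4, t = 1 − 4·(-2) = 9  (check: 769·(-4) + 345·9 = 29)
  q = 2: r = 21, s = 1 − 2·(-4) = 9, t = -2 − 2·9 = -20  (check: 769·9 + 345·(-20) = 21)
  q = 1: r = 8, s = -4 − 1·9 = -13, t = 9 − 1·(-20) = 29  (check: 769·(-13) + 345·29 = 8)
  q = 2: r = 5, s = 9 − 2·(-13) = 35, t = -20 − 2·29 = -78  (check: 769·35 + 345·(-78) = 5)
  q = 1: r = 3, s = -13 − 1·35 = -48, t = 29 − 1·(-78) = 107  (check: 769·(-48) + 345·107 = 3)
  q = 1: r = 2, s = 35 − 1·(-48) = 83, t = -78 − 1·107 = -185  (check: 769·83 + 345·(-185) = 2)
  q = 1: r = 1, s = -48 − 1·83 = -131, t = 107 − 1·(-185) = 292  (check: 769·(-131) + 345·292 = 1)
The row with r = 1 (the gcd) gives the Bezout coefficients s = -131, t = 292.
Result: 769 · (-131) + 345 · (292) = 1.

gcd(769, 345) = 1; s = -131, t = 292 (check: 769·(-131) + 345·292 = 1).


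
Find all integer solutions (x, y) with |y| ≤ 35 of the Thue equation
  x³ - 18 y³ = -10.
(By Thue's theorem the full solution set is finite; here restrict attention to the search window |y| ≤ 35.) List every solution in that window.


The equation is x³ - 18y³ = -10. For fixed y, x³ = 18·y³ − 10, so a solution requires the RHS to be a perfect cube.
Strategy: iterate y from -35 to 35, compute RHS = 18·y³ − 10, and check whether it is a (positive or negative) perfect cube.
Check small values of y:
  y = 0: RHS = -10 is not a perfect cube.
  y = 1: RHS = 8 = (2)³ ⇒ x = 2 works.
  y = -1: RHS = -28 is not a perfect cube.
  y = 2: RHS = 134 is not a perfect cube.
  y = -2: RHS = -154 is not a perfect cube.
  y = 3: RHS = 476 is not a perfect cube.
  y = -3: RHS = -496 is not a perfect cube.
Continuing the search up to |y| = 35 finds no further solutions beyond those listed.
Collected solutions: (2, 1).

Solutions (with |y| ≤ 35): (2, 1).


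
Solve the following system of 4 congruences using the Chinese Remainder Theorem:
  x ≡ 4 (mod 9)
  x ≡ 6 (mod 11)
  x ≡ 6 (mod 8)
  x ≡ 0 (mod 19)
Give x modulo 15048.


Product of moduli M = 9 · 11 · 8 · 19 = 15048.
Merge one congruence at a time:
  Start: x ≡ 4 (mod 9).
  Combine with x ≡ 6 (mod 11); new modulus lcm = 99.
    Write x = 4 + 9·t and substitute into x ≡ 6 (mod 11): 9·t ≡ 6 − 4 = 2 (mod 11).
    The inverse of 9 mod 11 is 5 (since 9·5 = 45 = 4·11 + 1), so t ≡ 5·2 = 10 ≡ 10 (mod 11).
    Then x = 4 + 9·10 = 94, valid modulo lcm(9, 11) = 99: x ≡ 94 (mod 99).
  Combine with x ≡ 6 (mod 8); new modulus lcm = 792.
    Write x = 94 + 99·t and substitute into x ≡ 6 (mod 8): 99·t ≡ 6 − 94 = -88 (mod 8).
    Reduce coefficients mod 8: 3·t ≡ 0 (mod 8).
    The inverse of 3 mod 8 is 3 (since 3·3 = 9 = 1·8 + 1), so t ≡ 3·0 = 0 ≡ 0 (mod 8).
    Then x = 94 + 99·0 = 94, valid modulo lcm(99, 8) = 792: x ≡ 94 (mod 792).
  Combine with x ≡ 0 (mod 19); new modulus lcm = 15048.
    Write x = 94 + 792·t and substitute into x ≡ 0 (mod 19): 792·t ≡ 0 − 94 = -94 (mod 19).
    Reduce coefficients mod 19: 13·t ≡ 1 (mod 19).
    The inverse of 13 mod 19 is 3 (since 13·3 = 39 = 2·19 + 1), so t ≡ 3·1 = 3 ≡ 3 (mod 19).
    Then x = 94 + 792·3 = 2470, valid modulo lcm(792, 19) = 15048: x ≡ 2470 (mod 15048).
Verify against each original: 2470 mod 9 = 4, 2470 mod 11 = 6, 2470 mod 8 = 6, 2470 mod 19 = 0.

x ≡ 2470 (mod 15048).


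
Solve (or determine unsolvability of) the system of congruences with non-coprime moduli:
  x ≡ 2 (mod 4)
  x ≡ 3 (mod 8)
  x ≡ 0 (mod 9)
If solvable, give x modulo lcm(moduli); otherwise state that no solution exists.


Moduli 4, 8, 9 are not pairwise coprime, so CRT works modulo lcm(m_i) when all pairwise compatibility conditions hold.
Pairwise compatibility: gcd(m_i, m_j) must divide a_i - a_j for every pair.
Merge one congruence at a time:
  Start: x ≡ 2 (mod 4).
  Combine with x ≡ 3 (mod 8): gcd(4, 8) = 4, and 3 - 2 = 1 is NOT divisible by 4.
    ⇒ system is inconsistent (no integer solution).

No solution (the system is inconsistent).
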